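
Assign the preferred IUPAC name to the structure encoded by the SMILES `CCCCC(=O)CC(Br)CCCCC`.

7-bromododecan-5-one

Counting along the main chain through the carbonyl gives 12 carbons: the parent is dodecane.
A ketone (C=O on an internal carbon) is the principal characteristic group, giving the suffix -one.
The numbering direction is chosen so that numbering from this end puts the carbonyl group at C-5 rather than C-8.
That gives the carbonyl at C-5; a bromo group at C-7.
The name is 7-bromododecan-5-one.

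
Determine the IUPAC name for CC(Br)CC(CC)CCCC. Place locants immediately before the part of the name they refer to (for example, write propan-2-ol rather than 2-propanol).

The longest continuous carbon chain has 8 atoms, so the parent hydride is octane.
The numbering direction is chosen so that the substituent locant set {2,4} is lower than {5,7} at the first point of difference.
That gives a bromo group at C-2; an ethyl group at C-4.
Substituent prefixes are cited in alphabetical order (multiplying prefixes like di-/tri- are ignored for ordering).
The name is 2-bromo-4-ethyloctane.

2-bromo-4-ethyloctane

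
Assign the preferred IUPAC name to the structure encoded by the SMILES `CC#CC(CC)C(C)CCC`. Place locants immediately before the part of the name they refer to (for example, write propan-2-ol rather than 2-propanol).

Counting along the main chain through the multiple bond gives 8 carbons: the parent is octane.
The chain contains a C≡C triple bond, so the unsaturation ending is -yne.
Number the chain so that numbering from this end puts the triple bond at C-2 rather than C-6.
This places the triple bond between C-2 and C-3; an ethyl group at C-4; a methyl group at C-5.
Prefixes are listed alphabetically: ethyl, methyl.
The name is 4-ethyl-5-methyloct-2-yne.

4-ethyl-5-methyloct-2-yne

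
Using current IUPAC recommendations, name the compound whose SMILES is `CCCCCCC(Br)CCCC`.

The longest continuous carbon chain has 11 atoms, so the parent hydride is undecane.
Number the chain so that the substituent locant set {5} is lower than {7} at the first point of difference.
With this numbering: a bromo group at C-5.
Putting it together: 5-bromoundecane.

5-bromoundecane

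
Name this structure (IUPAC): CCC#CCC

hex-3-yne

The longest carbon chain that includes the multiple bond has 6 carbons, so the parent hydride is hexane.
A C≡C triple bond in the chain gives the infix -yne-.
Both numbering directions give the same locant set; either may be used.
This places the triple bond between C-3 and C-4.
The name is hex-3-yne.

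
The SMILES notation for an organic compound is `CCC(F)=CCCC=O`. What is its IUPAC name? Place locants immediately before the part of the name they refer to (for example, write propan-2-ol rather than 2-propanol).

5-fluorohept-4-enal

The longest carbon chain that includes the –CHO group and the multiple bond has 7 carbons, so the parent hydride is heptane.
An aldehyde (terminal –CHO) is the principal characteristic group, giving the suffix -al.
The chain contains a C=C double bond, so the unsaturation ending is -ene.
Choose the numbering such that the aldehyde carbon is C-1 by definition.
With this numbering: the double bond between C-4 and C-5; a fluoro group at C-5.
The name is 5-fluorohept-4-enal.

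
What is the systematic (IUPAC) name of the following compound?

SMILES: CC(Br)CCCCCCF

7-bromo-1-fluorooctane

The longest continuous carbon chain has 8 atoms, so the parent hydride is octane.
The numbering direction is chosen so that the substituent locant set {1,7} is lower than {2,8} at the first point of difference.
This places a bromo group at C-7; a fluoro group at C-1.
Prefixes are listed alphabetically: bromo, fluoro.
Putting it together: 7-bromo-1-fluorooctane.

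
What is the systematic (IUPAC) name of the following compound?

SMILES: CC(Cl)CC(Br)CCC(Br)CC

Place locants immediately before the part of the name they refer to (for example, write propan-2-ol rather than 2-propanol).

The longest carbon chain is 9 atoms: the parent is nonane.
The numbering direction is chosen so that the substituent locant set {2,4,7} is lower than {3,6,8} at the first point of difference.
This places bromo groups at C-4 and C-7; a chloro group at C-2.
Prefixes are listed alphabetically: bromo, chloro.
Assembling the pieces gives 4,7-dibromo-2-chlorononane.

4,7-dibromo-2-chlorononane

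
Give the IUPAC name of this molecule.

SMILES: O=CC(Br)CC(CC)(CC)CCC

2-bromo-4,4-diethylheptanal

The longest chain bearing the –CHO group is 7 carbons long (heptane).
The highest-priority functional group is an aldehyde (terminal –CHO), so the name ends in -al.
Number the chain so that the aldehyde carbon is C-1 by definition.
With this numbering: a bromo group at C-2; two ethyl groups at C-4.
Substituent prefixes are cited in alphabetical order (multiplying prefixes like di-/tri- are ignored for ordering).
Putting it together: 2-bromo-4,4-diethylheptanal.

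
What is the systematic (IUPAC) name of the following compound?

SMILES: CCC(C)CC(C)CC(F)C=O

The longest chain bearing the –CHO group is 8 carbons long (octane).
The highest-priority functional group is an aldehyde (terminal –CHO), so the name ends in -al.
Choose the numbering such that the aldehyde carbon is C-1 by definition.
With this numbering: a fluoro group at C-2; methyl groups at C-4 and C-6.
Prefixes are listed alphabetically: fluoro, methyl.
Assembling the pieces gives 2-fluoro-4,6-dimethyloctanal.

2-fluoro-4,6-dimethyloctanal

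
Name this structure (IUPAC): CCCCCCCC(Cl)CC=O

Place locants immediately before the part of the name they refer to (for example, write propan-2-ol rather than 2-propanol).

The longest carbon chain that includes the –CHO group has 10 carbons, so the parent hydride is decane.
The principal characteristic group is an aldehyde (terminal –CHO), named with the suffix -al.
Choose the numbering such that the aldehyde carbon is C-1 by definition.
With this numbering: a chloro group at C-3.
Assembling the pieces gives 3-chlorodecanal.

3-chlorodecanal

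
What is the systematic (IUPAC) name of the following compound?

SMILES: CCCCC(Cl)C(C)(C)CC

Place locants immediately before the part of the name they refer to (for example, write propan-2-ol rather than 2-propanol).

The longest continuous carbon chain has 8 atoms, so the parent hydride is octane.
Number the chain so that the substituent locant set {3,3,4} is lower than {5,6,6} at the first point of difference.
That gives a chloro group at C-4; two methyl groups at C-3.
Substituent prefixes are cited in alphabetical order (multiplying prefixes like di-/tri- are ignored for ordering).
The name is 4-chloro-3,3-dimethyloctane.

4-chloro-3,3-dimethyloctane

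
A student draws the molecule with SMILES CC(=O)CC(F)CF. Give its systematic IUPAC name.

The longest chain bearing the carbonyl is 5 carbons long (pentane).
The principal characteristic group is a ketone (C=O on an internal carbon), named with the suffix -one.
The numbering direction is chosen so that numbering from this end puts the carbonyl group at C-2 rather than C-4.
That gives the carbonyl at C-2; fluoro groups at C-4 and C-5.
Putting it together: 4,5-difluoropentan-2-one.

4,5-difluoropentan-2-one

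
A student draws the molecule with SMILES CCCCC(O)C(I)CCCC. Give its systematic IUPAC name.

The longest carbon chain that includes the –OH group has 10 carbons, so the parent hydride is decane.
An alcohol (–OH) is the principal characteristic group, giving the suffix -ol.
Number the chain so that numbering from this end puts the hydroxyl group at C-5 rather than C-6.
That gives the hydroxyl at C-5; an iodo group at C-6.
Assembling the pieces gives 6-iododecan-5-ol.

6-iododecan-5-ol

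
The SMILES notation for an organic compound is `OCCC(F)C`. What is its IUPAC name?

3-fluorobutan-1-ol

The longest carbon chain that includes the –OH group has 4 carbons, so the parent hydride is butane.
An alcohol (–OH) is the principal characteristic group, giving the suffix -ol.
The numbering direction is chosen so that numbering from this end puts the hydroxyl group at C-1 rather than C-4.
This places the hydroxyl at C-1; a fluoro group at C-3.
The name is 3-fluorobutan-1-ol.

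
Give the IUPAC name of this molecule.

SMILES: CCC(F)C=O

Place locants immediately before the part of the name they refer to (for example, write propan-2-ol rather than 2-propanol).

The longest chain bearing the –CHO group is 4 carbons long (butane).
The principal characteristic group is an aldehyde (terminal –CHO), named with the suffix -al.
The numbering direction is chosen so that the aldehyde carbon is C-1 by definition.
That gives a fluoro group at C-2.
Putting it together: 2-fluorobutanal.

2-fluorobutanal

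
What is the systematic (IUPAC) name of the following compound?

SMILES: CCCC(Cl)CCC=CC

6-chloronon-2-ene

The longest chain bearing the multiple bond is 9 carbons long (nonane).
The chain contains a C=C double bond, so the unsaturation ending is -ene.
Number the chain so that numbering from this end puts the double bond at C-2 rather than C-7.
With this numbering: the double bond between C-2 and C-3; a chloro group at C-6.
Putting it together: 6-chloronon-2-ene.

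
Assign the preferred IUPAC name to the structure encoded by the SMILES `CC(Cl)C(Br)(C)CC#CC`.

5-bromo-6-chloro-5-methylhept-2-yne

The longest chain bearing the multiple bond is 7 carbons long (heptane).
The chain contains a C≡C triple bond, so the unsaturation ending is -yne.
Number the chain so that numbering from this end puts the triple bond at C-2 rather than C-5.
That gives the triple bond between C-2 and C-3; a bromo group at C-5; a chloro group at C-6; a methyl group at C-5.
Substituent prefixes are cited in alphabetical order (multiplying prefixes like di-/tri- are ignored for ordering).
The name is 5-bromo-6-chloro-5-methylhept-2-yne.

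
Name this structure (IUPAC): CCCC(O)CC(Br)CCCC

Counting along the main chain through the –OH group gives 10 carbons: the parent is decane.
The highest-priority functional group is an alcohol (–OH), so the name ends in -ol.
Choose the numbering such that numbering from this end puts the hydroxyl group at C-4 rather than C-7.
That gives the hydroxyl at C-4; a bromo group at C-6.
Putting it together: 6-bromodecan-4-ol.

6-bromodecan-4-ol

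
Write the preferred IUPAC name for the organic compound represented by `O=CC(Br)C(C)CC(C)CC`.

The longest chain bearing the –CHO group is 7 carbons long (heptane).
An aldehyde (terminal –CHO) is the principal characteristic group, giving the suffix -al.
Number the chain so that the aldehyde carbon is C-1 by definition.
That gives a bromo group at C-2; methyl groups at C-3 and C-5.
The substituents are ordered alphabetically, ignoring any di-/tri- multipliers.
Putting it together: 2-bromo-3,5-dimethylheptanal.

2-bromo-3,5-dimethylheptanal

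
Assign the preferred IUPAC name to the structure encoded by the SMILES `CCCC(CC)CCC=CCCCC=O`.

9-ethyldodec-5-enal

The longest carbon chain that includes the –CHO group and the multiple bond has 12 carbons, so the parent hydride is dodecane.
The principal characteristic group is an aldehyde (terminal –CHO), named with the suffix -al.
A C=C double bond in the chain gives the infix -ene-.
Number the chain so that the aldehyde carbon is C-1 by definition.
That gives the double bond between C-5 and C-6; an ethyl group at C-9.
Assembling the pieces gives 9-ethyldodec-5-enal.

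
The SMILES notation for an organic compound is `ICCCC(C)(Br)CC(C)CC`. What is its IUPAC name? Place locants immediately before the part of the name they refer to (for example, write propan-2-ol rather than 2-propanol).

The longest continuous carbon chain has 8 atoms, so the parent hydride is octane.
The numbering direction is chosen so that the substituent locant set {1,4,4,6} is lower than {3,5,5,8} at the first point of difference.
This places a bromo group at C-4; an iodo group at C-1; methyl groups at C-4 and C-6.
Substituent prefixes are cited in alphabetical order (multiplying prefixes like di-/tri- are ignored for ordering).
The name is 4-bromo-1-iodo-4,6-dimethyloctane.

4-bromo-1-iodo-4,6-dimethyloctane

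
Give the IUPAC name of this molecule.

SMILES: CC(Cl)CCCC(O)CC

7-chlorooctan-3-ol

Counting along the main chain through the –OH group gives 8 carbons: the parent is octane.
An alcohol (–OH) is the principal characteristic group, giving the suffix -ol.
The numbering direction is chosen so that numbering from this end puts the hydroxyl group at C-3 rather than C-6.
This places the hydroxyl at C-3; a chloro group at C-7.
Putting it together: 7-chlorooctan-3-ol.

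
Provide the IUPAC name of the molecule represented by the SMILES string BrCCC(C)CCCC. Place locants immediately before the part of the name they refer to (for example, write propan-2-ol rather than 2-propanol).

1-bromo-3-methylheptane

The longest continuous carbon chain has 7 atoms, so the parent hydride is heptane.
Number the chain so that the substituent locant set {1,3} is lower than {5,7} at the first point of difference.
This places a bromo group at C-1; a methyl group at C-3.
Prefixes are listed alphabetically: bromo, methyl.
Assembling the pieces gives 1-bromo-3-methylheptane.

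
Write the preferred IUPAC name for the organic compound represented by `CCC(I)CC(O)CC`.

The longest carbon chain that includes the –OH group has 7 carbons, so the parent hydride is heptane.
The principal characteristic group is an alcohol (–OH), named with the suffix -ol.
Number the chain so that numbering from this end puts the hydroxyl group at C-3 rather than C-5.
That gives the hydroxyl at C-3; an iodo group at C-5.
Putting it together: 5-iodoheptan-3-ol.

5-iodoheptan-3-ol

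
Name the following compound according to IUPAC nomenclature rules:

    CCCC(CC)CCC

4-ethylheptane

The longest carbon chain is 7 atoms: the parent is heptane.
The molecule is symmetric, so either numbering direction gives the same locants.
With this numbering: an ethyl group at C-4.
Assembling the pieces gives 4-ethylheptane.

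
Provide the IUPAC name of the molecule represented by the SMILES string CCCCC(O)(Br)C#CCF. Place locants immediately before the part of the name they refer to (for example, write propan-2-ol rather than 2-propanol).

The longest chain bearing the –OH group and the multiple bond is 8 carbons long (octane).
An alcohol (–OH) is the principal characteristic group, giving the suffix -ol.
There is one C≡C triple bond, indicated by the ending -yne.
Number the chain so that numbering from this end puts the hydroxyl group at C-4 rather than C-5.
That gives the hydroxyl at C-4; the triple bond between C-2 and C-3; a bromo group at C-4; a fluoro group at C-1.
The substituents are ordered alphabetically, ignoring any di-/tri- multipliers.
Putting it together: 4-bromo-1-fluorooct-2-yn-4-ol.

4-bromo-1-fluorooct-2-yn-4-ol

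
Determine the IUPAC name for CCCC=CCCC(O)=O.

Counting along the main chain through the –COOH group and the multiple bond gives 8 carbons: the parent is octane.
A carboxylic acid (terminal –COOH) is the principal characteristic group, giving the suffix -oic acid.
A C=C double bond in the chain gives the infix -ene-.
Number the chain so that the carboxylic acid carbon is C-1 by definition.
That gives the double bond between C-4 and C-5.
Assembling the pieces gives oct-4-enoic acid.

oct-4-enoic acid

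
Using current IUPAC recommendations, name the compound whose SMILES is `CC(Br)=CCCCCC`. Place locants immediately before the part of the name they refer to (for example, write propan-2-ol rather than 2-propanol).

The longest chain bearing the multiple bond is 8 carbons long (octane).
There is one C=C double bond, indicated by the ending -ene.
Number the chain so that numbering from this end puts the double bond at C-2 rather than C-6.
That gives the double bond between C-2 and C-3; a bromo group at C-2.
Putting it together: 2-bromooct-2-ene.

2-bromooct-2-ene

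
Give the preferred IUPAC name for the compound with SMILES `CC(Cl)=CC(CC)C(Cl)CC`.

2,5-dichloro-4-ethylhept-2-ene

The longest chain bearing the multiple bond is 7 carbons long (heptane).
There is one C=C double bond, indicated by the ending -ene.
Choose the numbering such that numbering from this end puts the double bond at C-2 rather than C-5.
With this numbering: the double bond between C-2 and C-3; chloro groups at C-2 and C-5; an ethyl group at C-4.
Prefixes are listed alphabetically: chloro, ethyl.
The name is 2,5-dichloro-4-ethylhept-2-ene.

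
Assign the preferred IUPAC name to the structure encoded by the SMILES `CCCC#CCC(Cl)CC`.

7-chloronon-4-yne

The longest chain bearing the multiple bond is 9 carbons long (nonane).
The chain contains a C≡C triple bond, so the unsaturation ending is -yne.
Number the chain so that numbering from this end puts the triple bond at C-4 rather than C-5.
With this numbering: the triple bond between C-4 and C-5; a chloro group at C-7.
The name is 7-chloronon-4-yne.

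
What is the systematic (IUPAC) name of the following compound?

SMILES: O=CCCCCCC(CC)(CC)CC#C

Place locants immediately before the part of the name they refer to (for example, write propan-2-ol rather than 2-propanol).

7,7-diethyldec-9-ynal

Counting along the main chain through the –CHO group and the multiple bond gives 10 carbons: the parent is decane.
The highest-priority functional group is an aldehyde (terminal –CHO), so the name ends in -al.
There is one C≡C triple bond, indicated by the ending -yne.
Choose the numbering such that the aldehyde carbon is C-1 by definition.
This places the triple bond between C-9 and C-10; two ethyl groups at C-7.
The name is 7,7-diethyldec-9-ynal.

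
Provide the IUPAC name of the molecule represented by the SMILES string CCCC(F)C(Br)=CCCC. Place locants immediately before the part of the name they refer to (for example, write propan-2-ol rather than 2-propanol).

The longest chain bearing the multiple bond is 9 carbons long (nonane).
The chain contains a C=C double bond, so the unsaturation ending is -ene.
Number the chain so that numbering from this end puts the double bond at C-4 rather than C-5.
That gives the double bond between C-4 and C-5; a bromo group at C-5; a fluoro group at C-6.
Substituent prefixes are cited in alphabetical order (multiplying prefixes like di-/tri- are ignored for ordering).
The name is 5-bromo-6-fluoronon-4-ene.

5-bromo-6-fluoronon-4-ene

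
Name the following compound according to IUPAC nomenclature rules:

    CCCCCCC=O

heptanal

Counting along the main chain through the –CHO group gives 7 carbons: the parent is heptane.
The highest-priority functional group is an aldehyde (terminal –CHO), so the name ends in -al.
Number the chain so that the aldehyde carbon is C-1 by definition.
Putting it together: heptanal.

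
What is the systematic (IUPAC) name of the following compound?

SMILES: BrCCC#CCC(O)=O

Counting along the main chain through the –COOH group and the multiple bond gives 6 carbons: the parent is hexane.
The highest-priority functional group is a carboxylic acid (terminal –COOH), so the name ends in -oic acid.
A C≡C triple bond in the chain gives the infix -yne-.
Number the chain so that the carboxylic acid carbon is C-1 by definition.
This places the triple bond between C-3 and C-4; a bromo group at C-6.
The name is 6-bromohex-3-ynoic acid.

6-bromohex-3-ynoic acid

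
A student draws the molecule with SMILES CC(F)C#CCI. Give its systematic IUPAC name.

Counting along the main chain through the multiple bond gives 5 carbons: the parent is pentane.
A C≡C triple bond in the chain gives the infix -yne-.
The numbering direction is chosen so that numbering from this end puts the triple bond at C-2 rather than C-3.
That gives the triple bond between C-2 and C-3; a fluoro group at C-4; an iodo group at C-1.
Prefixes are listed alphabetically: fluoro, iodo.
Assembling the pieces gives 4-fluoro-1-iodopent-2-yne.

4-fluoro-1-iodopent-2-yne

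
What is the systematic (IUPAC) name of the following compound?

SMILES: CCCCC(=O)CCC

The longest carbon chain that includes the carbonyl has 8 carbons, so the parent hydride is octane.
A ketone (C=O on an internal carbon) is the principal characteristic group, giving the suffix -one.
Choose the numbering such that numbering from this end puts the carbonyl group at C-4 rather than C-5.
With this numbering: the carbonyl at C-4.
Putting it together: octan-4-one.

octan-4-one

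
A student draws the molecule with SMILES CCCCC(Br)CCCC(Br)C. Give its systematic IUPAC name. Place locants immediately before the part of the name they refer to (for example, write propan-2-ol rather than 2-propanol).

The longest carbon chain is 10 atoms: the parent is decane.
Choose the numbering such that the substituent locant set {2,6} is lower than {5,9} at the first point of difference.
That gives bromo groups at C-2 and C-6.
The name is 2,6-dibromodecane.

2,6-dibromodecane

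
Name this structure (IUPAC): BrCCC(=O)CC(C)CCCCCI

Counting along the main chain through the carbonyl gives 10 carbons: the parent is decane.
The principal characteristic group is a ketone (C=O on an internal carbon), named with the suffix -one.
Number the chain so that numbering from this end puts the carbonyl group at C-3 rather than C-8.
This places the carbonyl at C-3; a bromo group at C-1; an iodo group at C-10; a methyl group at C-5.
The substituents are ordered alphabetically, ignoring any di-/tri- multipliers.
Putting it together: 1-bromo-10-iodo-5-methyldecan-3-one.

1-bromo-10-iodo-5-methyldecan-3-one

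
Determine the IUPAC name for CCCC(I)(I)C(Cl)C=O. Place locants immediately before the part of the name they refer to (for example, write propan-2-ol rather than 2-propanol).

2-chloro-3,3-diiodohexanal

The longest chain bearing the –CHO group is 6 carbons long (hexane).
The principal characteristic group is an aldehyde (terminal –CHO), named with the suffix -al.
Number the chain so that the aldehyde carbon is C-1 by definition.
With this numbering: a chloro group at C-2; two iodo groups at C-3.
Substituent prefixes are cited in alphabetical order (multiplying prefixes like di-/tri- are ignored for ordering).
The name is 2-chloro-3,3-diiodohexanal.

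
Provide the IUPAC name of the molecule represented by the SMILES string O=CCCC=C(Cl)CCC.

The longest carbon chain that includes the –CHO group and the multiple bond has 8 carbons, so the parent hydride is octane.
The highest-priority functional group is an aldehyde (terminal –CHO), so the name ends in -al.
The chain contains a C=C double bond, so the unsaturation ending is -ene.
Number the chain so that the aldehyde carbon is C-1 by definition.
That gives the double bond between C-4 and C-5; a chloro group at C-5.
Putting it together: 5-chlorooct-4-enal.

5-chlorooct-4-enal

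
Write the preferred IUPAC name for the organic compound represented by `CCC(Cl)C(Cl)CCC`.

3,4-dichloroheptane

The longest continuous carbon chain has 7 atoms, so the parent hydride is heptane.
Choose the numbering such that the substituent locant set {3,4} is lower than {4,5} at the first point of difference.
With this numbering: chloro groups at C-3 and C-4.
Putting it together: 3,4-dichloroheptane.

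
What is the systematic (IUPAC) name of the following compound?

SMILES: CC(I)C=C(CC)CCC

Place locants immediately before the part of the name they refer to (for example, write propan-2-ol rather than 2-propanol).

4-ethyl-2-iodohept-3-ene

Counting along the main chain through the multiple bond gives 7 carbons: the parent is heptane.
A C=C double bond in the chain gives the infix -ene-.
Number the chain so that numbering from this end puts the double bond at C-3 rather than C-4.
That gives the double bond between C-3 and C-4; an ethyl group at C-4; an iodo group at C-2.
Substituent prefixes are cited in alphabetical order (multiplying prefixes like di-/tri- are ignored for ordering).
Assembling the pieces gives 4-ethyl-2-iodohept-3-ene.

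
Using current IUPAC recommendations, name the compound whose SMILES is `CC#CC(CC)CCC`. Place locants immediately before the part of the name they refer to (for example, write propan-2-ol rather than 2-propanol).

The longest carbon chain that includes the multiple bond has 7 carbons, so the parent hydride is heptane.
A C≡C triple bond in the chain gives the infix -yne-.
Choose the numbering such that numbering from this end puts the triple bond at C-2 rather than C-5.
That gives the triple bond between C-2 and C-3; an ethyl group at C-4.
The name is 4-ethylhept-2-yne.

4-ethylhept-2-yne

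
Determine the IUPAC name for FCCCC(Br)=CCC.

The longest carbon chain that includes the multiple bond has 7 carbons, so the parent hydride is heptane.
A C=C double bond in the chain gives the infix -ene-.
Number the chain so that numbering from this end puts the double bond at C-3 rather than C-4.
That gives the double bond between C-3 and C-4; a bromo group at C-4; a fluoro group at C-7.
The substituents are ordered alphabetically, ignoring any di-/tri- multipliers.
The name is 4-bromo-7-fluorohept-3-ene.

4-bromo-7-fluorohept-3-ene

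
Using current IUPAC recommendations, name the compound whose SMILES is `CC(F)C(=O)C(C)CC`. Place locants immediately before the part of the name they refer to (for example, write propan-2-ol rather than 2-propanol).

2-fluoro-4-methylhexan-3-one

The longest chain bearing the carbonyl is 6 carbons long (hexane).
A ketone (C=O on an internal carbon) is the principal characteristic group, giving the suffix -one.
Number the chain so that numbering from this end puts the carbonyl group at C-3 rather than C-4.
That gives the carbonyl at C-3; a fluoro group at C-2; a methyl group at C-4.
Prefixes are listed alphabetically: fluoro, methyl.
Putting it together: 2-fluoro-4-methylhexan-3-one.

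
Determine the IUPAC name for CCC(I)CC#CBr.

The longest chain bearing the multiple bond is 6 carbons long (hexane).
A C≡C triple bond in the chain gives the infix -yne-.
Number the chain so that numbering from this end puts the triple bond at C-1 rather than C-5.
That gives the triple bond between C-1 and C-2; a bromo group at C-1; an iodo group at C-4.
Prefixes are listed alphabetically: bromo, iodo.
Assembling the pieces gives 1-bromo-4-iodohex-1-yne.

1-bromo-4-iodohex-1-yne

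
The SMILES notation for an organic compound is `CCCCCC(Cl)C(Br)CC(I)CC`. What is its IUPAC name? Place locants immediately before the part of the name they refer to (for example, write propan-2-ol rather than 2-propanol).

The longest continuous carbon chain has 11 atoms, so the parent hydride is undecane.
Choose the numbering such that the substituent locant set {3,5,6} is lower than {6,7,9} at the first point of difference.
This places a bromo group at C-5; a chloro group at C-6; an iodo group at C-3.
Prefixes are listed alphabetically: bromo, chloro, iodo.
Assembling the pieces gives 5-bromo-6-chloro-3-iodoundecane.

5-bromo-6-chloro-3-iodoundecane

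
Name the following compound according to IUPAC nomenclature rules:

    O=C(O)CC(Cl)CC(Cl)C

3,5-dichlorohexanoic acid

The longest carbon chain that includes the –COOH group has 6 carbons, so the parent hydride is hexane.
The principal characteristic group is a carboxylic acid (terminal –COOH), named with the suffix -oic acid.
Number the chain so that the carboxylic acid carbon is C-1 by definition.
With this numbering: chloro groups at C-3 and C-5.
Putting it together: 3,5-dichlorohexanoic acid.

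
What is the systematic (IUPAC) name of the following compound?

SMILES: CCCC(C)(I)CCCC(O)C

6-iodo-6-methylnonan-2-ol

The longest chain bearing the –OH group is 9 carbons long (nonane).
An alcohol (–OH) is the principal characteristic group, giving the suffix -ol.
Number the chain so that numbering from this end puts the hydroxyl group at C-2 rather than C-8.
This places the hydroxyl at C-2; an iodo group at C-6; a methyl group at C-6.
The substituents are ordered alphabetically, ignoring any di-/tri- multipliers.
Putting it together: 6-iodo-6-methylnonan-2-ol.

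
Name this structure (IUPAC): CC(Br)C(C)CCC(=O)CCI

7-bromo-1-iodo-6-methyloctan-3-one

Counting along the main chain through the carbonyl gives 8 carbons: the parent is octane.
The highest-priority functional group is a ketone (C=O on an internal carbon), so the name ends in -one.
Choose the numbering such that numbering from this end puts the carbonyl group at C-3 rather than C-6.
This places the carbonyl at C-3; a bromo group at C-7; an iodo group at C-1; a methyl group at C-6.
Substituent prefixes are cited in alphabetical order (multiplying prefixes like di-/tri- are ignored for ordering).
Assembling the pieces gives 7-bromo-1-iodo-6-methyloctan-3-one.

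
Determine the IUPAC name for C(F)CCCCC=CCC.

Counting along the main chain through the multiple bond gives 9 carbons: the parent is nonane.
A C=C double bond in the chain gives the infix -ene-.
The numbering direction is chosen so that numbering from this end puts the double bond at C-3 rather than C-6.
With this numbering: the double bond between C-3 and C-4; a fluoro group at C-9.
Putting it together: 9-fluoronon-3-ene.

9-fluoronon-3-ene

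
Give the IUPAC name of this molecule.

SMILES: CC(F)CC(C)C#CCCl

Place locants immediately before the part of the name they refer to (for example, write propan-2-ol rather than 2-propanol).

1-chloro-6-fluoro-4-methylhept-2-yne

Counting along the main chain through the multiple bond gives 7 carbons: the parent is heptane.
A C≡C triple bond in the chain gives the infix -yne-.
Choose the numbering such that numbering from this end puts the triple bond at C-2 rather than C-5.
That gives the triple bond between C-2 and C-3; a chloro group at C-1; a fluoro group at C-6; a methyl group at C-4.
Substituent prefixes are cited in alphabetical order (multiplying prefixes like di-/tri- are ignored for ordering).
The name is 1-chloro-6-fluoro-4-methylhept-2-yne.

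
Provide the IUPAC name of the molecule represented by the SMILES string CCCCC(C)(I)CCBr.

The longest carbon chain is 7 atoms: the parent is heptane.
Number the chain so that the substituent locant set {1,3,3} is lower than {5,5,7} at the first point of difference.
This places a bromo group at C-1; an iodo group at C-3; a methyl group at C-3.
Substituent prefixes are cited in alphabetical order (multiplying prefixes like di-/tri- are ignored for ordering).
Assembling the pieces gives 1-bromo-3-iodo-3-methylheptane.

1-bromo-3-iodo-3-methylheptane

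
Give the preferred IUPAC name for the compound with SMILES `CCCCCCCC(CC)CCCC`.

The longest carbon chain is 12 atoms: the parent is dodecane.
Choose the numbering such that the substituent locant set {5} is lower than {8} at the first point of difference.
With this numbering: an ethyl group at C-5.
Putting it together: 5-ethyldodecane.

5-ethyldodecane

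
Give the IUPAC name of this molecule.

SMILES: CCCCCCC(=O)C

octan-2-one

The longest carbon chain that includes the carbonyl has 8 carbons, so the parent hydride is octane.
The highest-priority functional group is a ketone (C=O on an internal carbon), so the name ends in -one.
The numbering direction is chosen so that numbering from this end puts the carbonyl group at C-2 rather than C-7.
This places the carbonyl at C-2.
Assembling the pieces gives octan-2-one.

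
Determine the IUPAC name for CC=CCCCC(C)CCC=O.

The longest carbon chain that includes the –CHO group and the multiple bond has 10 carbons, so the parent hydride is decane.
The highest-priority functional group is an aldehyde (terminal –CHO), so the name ends in -al.
The chain contains a C=C double bond, so the unsaturation ending is -ene.
Number the chain so that the aldehyde carbon is C-1 by definition.
This places the double bond between C-8 and C-9; a methyl group at C-4.
Assembling the pieces gives 4-methyldec-8-enal.

4-methyldec-8-enal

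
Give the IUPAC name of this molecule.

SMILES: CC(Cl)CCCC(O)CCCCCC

2-chlorododecan-6-ol

The longest chain bearing the –OH group is 12 carbons long (dodecane).
The highest-priority functional group is an alcohol (–OH), so the name ends in -ol.
Choose the numbering such that numbering from this end puts the hydroxyl group at C-6 rather than C-7.
With this numbering: the hydroxyl at C-6; a chloro group at C-2.
The name is 2-chlorododecan-6-ol.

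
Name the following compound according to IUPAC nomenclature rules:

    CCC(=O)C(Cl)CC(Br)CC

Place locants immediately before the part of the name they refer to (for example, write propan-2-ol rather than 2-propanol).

The longest chain bearing the carbonyl is 8 carbons long (octane).
The principal characteristic group is a ketone (C=O on an internal carbon), named with the suffix -one.
The numbering direction is chosen so that numbering from this end puts the carbonyl group at C-3 rather than C-6.
That gives the carbonyl at C-3; a bromo group at C-6; a chloro group at C-4.
The substituents are ordered alphabetically, ignoring any di-/tri- multipliers.
Putting it together: 6-bromo-4-chlorooctan-3-one.

6-bromo-4-chlorooctan-3-one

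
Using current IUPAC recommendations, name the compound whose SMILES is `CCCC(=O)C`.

The longest carbon chain that includes the carbonyl has 5 carbons, so the parent hydride is pentane.
The highest-priority functional group is a ketone (C=O on an internal carbon), so the name ends in -one.
Choose the numbering such that numbering from this end puts the carbonyl group at C-2 rather than C-4.
With this numbering: the carbonyl at C-2.
Assembling the pieces gives pentan-2-one.

pentan-2-one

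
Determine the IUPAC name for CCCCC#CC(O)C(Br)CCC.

Counting along the main chain through the –OH group and the multiple bond gives 11 carbons: the parent is undecane.
The principal characteristic group is an alcohol (–OH), named with the suffix -ol.
There is one C≡C triple bond, indicated by the ending -yne.
Choose the numbering such that numbering from this end puts the hydroxyl group at C-5 rather than C-7.
With this numbering: the hydroxyl at C-5; the triple bond between C-6 and C-7; a bromo group at C-4.
The name is 4-bromoundec-6-yn-5-ol.

4-bromoundec-6-yn-5-ol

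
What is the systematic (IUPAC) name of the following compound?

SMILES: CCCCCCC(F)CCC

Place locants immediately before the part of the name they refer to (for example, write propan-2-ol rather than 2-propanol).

The parent chain contains 10 carbons (decane).
Number the chain so that the substituent locant set {4} is lower than {7} at the first point of difference.
This places a fluoro group at C-4.
The name is 4-fluorodecane.

4-fluorodecane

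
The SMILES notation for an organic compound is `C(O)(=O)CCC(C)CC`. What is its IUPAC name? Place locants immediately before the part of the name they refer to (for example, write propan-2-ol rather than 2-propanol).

4-methylhexanoic acid

The longest chain bearing the –COOH group is 6 carbons long (hexane).
The principal characteristic group is a carboxylic acid (terminal –COOH), named with the suffix -oic acid.
Choose the numbering such that the carboxylic acid carbon is C-1 by definition.
That gives a methyl group at C-4.
The name is 4-methylhexanoic acid.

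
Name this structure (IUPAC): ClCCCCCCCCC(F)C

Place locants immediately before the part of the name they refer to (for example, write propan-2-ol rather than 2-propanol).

1-chloro-9-fluorodecane

The parent chain contains 10 carbons (decane).
The numbering direction is chosen so that the substituent locant set {1,9} is lower than {2,10} at the first point of difference.
This places a chloro group at C-1; a fluoro group at C-9.
The substituents are ordered alphabetically, ignoring any di-/tri- multipliers.
Putting it together: 1-chloro-9-fluorodecane.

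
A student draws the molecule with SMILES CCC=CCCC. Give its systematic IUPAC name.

hept-3-ene

The longest carbon chain that includes the multiple bond has 7 carbons, so the parent hydride is heptane.
A C=C double bond in the chain gives the infix -ene-.
Number the chain so that numbering from this end puts the double bond at C-3 rather than C-4.
That gives the double bond between C-3 and C-4.
Putting it together: hept-3-ene.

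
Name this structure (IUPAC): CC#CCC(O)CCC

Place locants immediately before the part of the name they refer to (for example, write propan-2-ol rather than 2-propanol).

oct-6-yn-4-ol

The longest carbon chain that includes the –OH group and the multiple bond has 8 carbons, so the parent hydride is octane.
The principal characteristic group is an alcohol (–OH), named with the suffix -ol.
A C≡C triple bond in the chain gives the infix -yne-.
Number the chain so that numbering from this end puts the hydroxyl group at C-4 rather than C-5.
With this numbering: the hydroxyl at C-4; the triple bond between C-6 and C-7.
Putting it together: oct-6-yn-4-ol.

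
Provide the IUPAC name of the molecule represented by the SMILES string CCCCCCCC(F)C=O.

2-fluorononanal

Counting along the main chain through the –CHO group gives 9 carbons: the parent is nonane.
The principal characteristic group is an aldehyde (terminal –CHO), named with the suffix -al.
The numbering direction is chosen so that the aldehyde carbon is C-1 by definition.
With this numbering: a fluoro group at C-2.
Putting it together: 2-fluorononanal.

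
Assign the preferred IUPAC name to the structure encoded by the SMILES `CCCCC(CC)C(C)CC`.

4-ethyl-3-methyloctane

The parent chain contains 8 carbons (octane).
Number the chain so that the substituent locant set {3,4} is lower than {5,6} at the first point of difference.
With this numbering: an ethyl group at C-4; a methyl group at C-3.
Prefixes are listed alphabetically: ethyl, methyl.
Assembling the pieces gives 4-ethyl-3-methyloctane.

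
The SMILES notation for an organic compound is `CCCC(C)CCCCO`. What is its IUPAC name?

5-methyloctan-1-ol

Counting along the main chain through the –OH group gives 8 carbons: the parent is octane.
The principal characteristic group is an alcohol (–OH), named with the suffix -ol.
Number the chain so that numbering from this end puts the hydroxyl group at C-1 rather than C-8.
This places the hydroxyl at C-1; a methyl group at C-5.
Assembling the pieces gives 5-methyloctan-1-ol.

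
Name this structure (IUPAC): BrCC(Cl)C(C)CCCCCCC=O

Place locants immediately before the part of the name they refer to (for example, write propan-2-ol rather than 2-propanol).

10-bromo-9-chloro-8-methyldecanal

The longest carbon chain that includes the –CHO group has 10 carbons, so the parent hydride is decane.
The principal characteristic group is an aldehyde (terminal –CHO), named with the suffix -al.
The numbering direction is chosen so that the aldehyde carbon is C-1 by definition.
With this numbering: a bromo group at C-10; a chloro group at C-9; a methyl group at C-8.
Prefixes are listed alphabetically: bromo, chloro, methyl.
The name is 10-bromo-9-chloro-8-methyldecanal.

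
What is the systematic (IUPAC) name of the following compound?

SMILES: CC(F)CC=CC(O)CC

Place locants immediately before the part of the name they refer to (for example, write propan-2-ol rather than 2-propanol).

The longest carbon chain that includes the –OH group and the multiple bond has 8 carbons, so the parent hydride is octane.
The principal characteristic group is an alcohol (–OH), named with the suffix -ol.
There is one C=C double bond, indicated by the ending -ene.
Choose the numbering such that numbering from this end puts the hydroxyl group at C-3 rather than C-6.
That gives the hydroxyl at C-3; the double bond between C-4 and C-5; a fluoro group at C-7.
Putting it together: 7-fluorooct-4-en-3-ol.

7-fluorooct-4-en-3-ol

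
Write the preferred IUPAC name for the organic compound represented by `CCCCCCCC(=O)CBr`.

1-bromononan-2-one

Counting along the main chain through the carbonyl gives 9 carbons: the parent is nonane.
The highest-priority functional group is a ketone (C=O on an internal carbon), so the name ends in -one.
Choose the numbering such that numbering from this end puts the carbonyl group at C-2 rather than C-8.
That gives the carbonyl at C-2; a bromo group at C-1.
Assembling the pieces gives 1-bromononan-2-one.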